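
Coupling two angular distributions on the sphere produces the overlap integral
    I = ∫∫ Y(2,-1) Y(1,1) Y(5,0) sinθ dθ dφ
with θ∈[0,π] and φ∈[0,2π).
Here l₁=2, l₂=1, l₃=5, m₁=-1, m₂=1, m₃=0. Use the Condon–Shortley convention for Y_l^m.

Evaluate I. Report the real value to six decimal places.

l₃=5 ∉ [1,3] — triangle fails ⇒ I = 0

0.000000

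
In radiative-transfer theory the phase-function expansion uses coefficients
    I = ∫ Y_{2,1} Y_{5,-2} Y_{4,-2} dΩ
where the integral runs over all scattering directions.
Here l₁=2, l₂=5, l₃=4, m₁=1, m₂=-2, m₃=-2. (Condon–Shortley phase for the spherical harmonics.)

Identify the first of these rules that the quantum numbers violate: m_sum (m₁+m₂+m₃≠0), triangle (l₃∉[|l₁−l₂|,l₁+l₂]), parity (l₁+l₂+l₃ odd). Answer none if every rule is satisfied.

m₁+m₂+m₃ = 1 − 2 − 2 = -3  ✗
triangle: |2−5|=3 ≤ l₃=4 ≤ 2+5=7
parity: l₁+l₂+l₃ = 11 is odd

m_sum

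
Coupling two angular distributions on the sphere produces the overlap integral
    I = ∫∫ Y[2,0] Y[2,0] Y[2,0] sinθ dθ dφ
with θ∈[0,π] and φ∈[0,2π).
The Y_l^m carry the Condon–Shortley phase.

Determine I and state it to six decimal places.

0.180224

Rules hold: Σm=0, L=6 even, 0≤2≤4.
N = 5·5·5 = 125
Δ = 2!·2!·2!/7! = 1/630
Racah Σ t=0..2: t=0:+1/8 t=1:−1/1 t=2:+1/8 = -3/4
⇒ 3j(2 2 2; 0 0 0)² = 2/35, sgn -1
(m-triple is (0,0,0) — same symbol as above.)
4πI² = N·(3j₀)²·(3jₘ)² = 20/49
I = +1·√(0.408163/4π) = 0.18022375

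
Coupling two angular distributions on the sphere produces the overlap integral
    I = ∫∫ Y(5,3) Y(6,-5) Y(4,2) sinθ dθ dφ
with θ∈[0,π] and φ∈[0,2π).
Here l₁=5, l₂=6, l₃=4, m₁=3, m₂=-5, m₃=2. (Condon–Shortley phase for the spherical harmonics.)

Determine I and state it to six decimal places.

L=15 odd ⇒ parity kills the (l;000) factor ⇒ I = 0

0.000000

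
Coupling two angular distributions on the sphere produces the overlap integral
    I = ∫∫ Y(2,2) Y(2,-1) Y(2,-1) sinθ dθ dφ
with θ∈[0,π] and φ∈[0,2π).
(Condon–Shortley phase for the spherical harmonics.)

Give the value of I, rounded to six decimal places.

0.220728

m-sum 0 ✓  L=6 even ✓  0≤2≤4 ✓
Π(2lᵢ+1) = 5×5×5 = 125
triangle coeff Δ(2,2,2) = 1/630
Σ_t [0,2]: t=0:+1/8 t=1:−1/1 t=2:+1/8 = -3/4
(3j)²=2/35 [(2 2 2; 0 0 0)], sign=-1
Σ_t [0,0]: t=0:+1/4 = 1/4
(3j)²=3/35 [(2 2 2; 2 -1 -1)], sign=-1
⇒ 4πI² = 30/49
I = (+1)√(30/49/(4π)) = 0.22072812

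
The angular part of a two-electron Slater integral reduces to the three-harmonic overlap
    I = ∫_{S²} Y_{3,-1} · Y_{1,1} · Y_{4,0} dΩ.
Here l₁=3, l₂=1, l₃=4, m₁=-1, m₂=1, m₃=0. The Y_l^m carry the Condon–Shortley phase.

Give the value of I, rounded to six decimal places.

0.150786

Rules hold: Σm=0, L=8 even, 2≤4≤4.
N = 7·3·9 = 189
Δ = 0!·6!·2!/9! = 1/252
Racah Σ t=0..0: t=0:+1/36 = 1/36
⇒ 3j(3 1 4; 0 0 0)² = 4/63, sgn +1
Racah Σ t=0..0: t=0:+1/96 = 1/96
⇒ 3j(3 1 4; -1 1 0)² = 1/42, sgn +1
4πI² = N·(3j₀)²·(3jₘ)² = 2/7
I = +1·√(0.285714/4π) = 0.15078601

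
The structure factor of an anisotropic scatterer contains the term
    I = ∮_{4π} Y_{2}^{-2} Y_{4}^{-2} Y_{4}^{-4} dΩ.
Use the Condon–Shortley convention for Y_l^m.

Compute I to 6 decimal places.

0.000000

-2 − 2 − 4 = -8 ≠ 0: azimuthal integral kills it; I = 0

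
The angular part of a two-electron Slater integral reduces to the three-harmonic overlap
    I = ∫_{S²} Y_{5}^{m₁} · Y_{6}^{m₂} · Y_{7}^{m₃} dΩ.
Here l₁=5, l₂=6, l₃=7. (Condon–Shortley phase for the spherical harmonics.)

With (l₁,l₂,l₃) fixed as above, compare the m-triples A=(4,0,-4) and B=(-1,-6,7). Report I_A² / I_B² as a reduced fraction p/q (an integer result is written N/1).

28/143

Same 5,6,7: normalisation and zero-m 3j drop out of the ratio.
A: Δ: 4! 6! 8! / 19! → 1/174594420; sum: t=0:+1/4147200 t=1:−1/3110400 = -1/12441600; 3j²(5 6 7; 4 0 -4) = Δ·Π!·Σ² = 7/4199  (sign +1)
B: Δ: 4! 6! 8! / 19! → 1/174594420; sum: t=0:+1/696729600 = 1/696729600; 3j²(5 6 7; -1 -6 7) = Δ·Π!·Σ² = 11/1292  (sign +1)
I_A²/I_B² = (7/4199)/(11/1292) = 28/143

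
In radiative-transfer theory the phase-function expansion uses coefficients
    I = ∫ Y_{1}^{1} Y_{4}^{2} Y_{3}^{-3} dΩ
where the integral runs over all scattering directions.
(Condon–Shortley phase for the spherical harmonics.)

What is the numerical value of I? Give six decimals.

0.061558

Rules hold: Σm=0, L=8 even, 3≤3≤5.
N = 3·9·7 = 189
Δ = 2!·0!·6!/9! = 1/252
Racah Σ t=1..1: t=1:−1/36 = -1/36
⇒ 3j(1 4 3; 0 0 0)² = 4/63, sgn +1
Racah Σ t=0..0: t=0:+1/1440 = 1/1440
⇒ 3j(1 4 3; 1 2 -3)² = 1/252, sgn +1
4πI² = N·(3j₀)²·(3jₘ)² = 1/21
I = +1·√(0.047619/4π) = 0.06155813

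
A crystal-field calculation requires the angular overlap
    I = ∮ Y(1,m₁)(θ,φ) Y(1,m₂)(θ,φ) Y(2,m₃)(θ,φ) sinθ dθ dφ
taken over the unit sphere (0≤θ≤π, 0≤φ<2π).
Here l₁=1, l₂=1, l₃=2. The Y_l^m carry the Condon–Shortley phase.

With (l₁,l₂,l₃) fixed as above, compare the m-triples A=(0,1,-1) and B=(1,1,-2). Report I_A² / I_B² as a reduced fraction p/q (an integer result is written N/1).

Shared (l₁,l₂,l₃)=(1,1,2): N and (l;000)² cancel in I_A²/I_B².
A: Δ = 0!·2!·2!/5! = 1/30; Racah Σ t=0..0: t=0:+1/2 = 1/2; ⇒ 3j(1 1 2; 0 1 -1)² = 1/10, sgn -1
B: Δ = 0!·2!·2!/5! = 1/30; Racah Σ t=0..0: t=0:+1/4 = 1/4; ⇒ 3j(1 1 2; 1 1 -2)² = 1/5, sgn +1
I_A²/I_B² = (1/10)/(1/5) = 1/2

1/2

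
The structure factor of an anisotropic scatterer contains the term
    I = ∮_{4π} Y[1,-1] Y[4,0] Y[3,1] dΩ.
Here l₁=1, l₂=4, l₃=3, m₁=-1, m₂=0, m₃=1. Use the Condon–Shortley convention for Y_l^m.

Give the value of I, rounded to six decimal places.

Rules hold: Σm=0, L=8 even, 3≤3≤5.
N = 3·9·7 = 189
Δ = 2!·0!·6!/9! = 1/252
Racah Σ t=1..1: t=1:−1/36 = -1/36
⇒ 3j(1 4 3; 0 0 0)² = 4/63, sgn +1
Racah Σ t=2..2: t=2:+1/96 = 1/96
⇒ 3j(1 4 3; -1 0 1)² = 1/42, sgn +1
4πI² = N·(3j₀)²·(3jₘ)² = 2/7
I = +1·√(0.285714/4π) = 0.15078601

0.150786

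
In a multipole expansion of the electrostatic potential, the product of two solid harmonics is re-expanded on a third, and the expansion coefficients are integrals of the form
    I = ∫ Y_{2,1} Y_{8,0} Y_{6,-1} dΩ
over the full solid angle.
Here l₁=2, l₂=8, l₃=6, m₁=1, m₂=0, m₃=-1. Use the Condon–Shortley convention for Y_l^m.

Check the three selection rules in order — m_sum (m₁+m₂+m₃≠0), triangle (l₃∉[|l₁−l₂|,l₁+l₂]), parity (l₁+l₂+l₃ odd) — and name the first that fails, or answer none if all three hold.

m₁+m₂+m₃ = 1 + 0 − 1 = 0  ✓
triangle: |2−8|=6 ≤ l₃=6 ≤ 2+8=10  ✓
parity: l₁+l₂+l₃ = 16 is even  ✓

none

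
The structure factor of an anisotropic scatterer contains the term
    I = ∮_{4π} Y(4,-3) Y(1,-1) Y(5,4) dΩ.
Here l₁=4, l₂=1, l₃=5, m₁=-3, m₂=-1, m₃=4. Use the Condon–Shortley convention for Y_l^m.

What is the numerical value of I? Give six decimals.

0.294638

Rules hold: Σm=0, L=10 even, 3≤5≤5.
N = 9·3·11 = 297
Δ = 0!·8!·2!/11! = 1/495
Racah Σ t=0..0: t=0:+1/576 = 1/576
⇒ 3j(4 1 5; 0 0 0)² = 5/99, sgn -1
Racah Σ t=0..0: t=0:+1/10080 = 1/10080
⇒ 3j(4 1 5; -3 -1 4)² = 4/55, sgn -1
4πI² = N·(3j₀)²·(3jₘ)² = 12/11
I = +1·√(1.09091/4π) = 0.29463840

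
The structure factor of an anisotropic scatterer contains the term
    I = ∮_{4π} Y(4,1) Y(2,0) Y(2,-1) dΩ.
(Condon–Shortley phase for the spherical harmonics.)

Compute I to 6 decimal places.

-0.220728

Checks pass: Σm=0; 8 even; l₃=2∈[2,6].
(2·4+1)(2·2+1)(2·2+1) = 225
Δ: 4! 4! 0! / 9! → 1/630
sum: t=2:+1/16 = 1/16
3j²(4 2 2; 0 0 0) = Δ·Π!·Σ² = 2/35  (sign +1)
sum: t=2:+1/24 = 1/24
3j²(4 2 2; 1 0 -1) = Δ·Π!·Σ² = 1/21  (sign -1)
combine: 4πI² = 225·2/35·1/21 = 30/49
take √, sign -1: I = -0.22072812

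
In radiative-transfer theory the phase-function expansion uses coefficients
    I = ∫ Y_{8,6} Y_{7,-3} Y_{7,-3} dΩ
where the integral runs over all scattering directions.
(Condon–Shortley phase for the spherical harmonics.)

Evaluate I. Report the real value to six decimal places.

Rules hold: Σm=0, L=22 even, 1≤7≤15.
N = 17·15·15 = 3825
Δ = 8!·8!·6!/23! = 1/22086194130
Racah Σ t=1..7: t=1:−1/18289152000 t=2:+1/248832000 t=3:−1/24883200 t=4:+1/11943936 t=5:−1/24883200 t=6:+1/248832000 t=7:−1/18289152000 = 11/975421440
⇒ 3j(8 7 7; 0 0 0)² = 1750/289731, sgn -1
Racah Σ t=0..2: t=0:+1/2786918400 t=1:−1/914457600 t=2:+1/2786918400 = -11/29262643200
⇒ 3j(8 7 7; 6 -3 -3)² = 440/52003, sgn -1
4πI² = N·(3j₀)²·(3jₘ)² = 8250000/42204149
I = +1·√(0.195478/4π) = 0.12472240

0.124722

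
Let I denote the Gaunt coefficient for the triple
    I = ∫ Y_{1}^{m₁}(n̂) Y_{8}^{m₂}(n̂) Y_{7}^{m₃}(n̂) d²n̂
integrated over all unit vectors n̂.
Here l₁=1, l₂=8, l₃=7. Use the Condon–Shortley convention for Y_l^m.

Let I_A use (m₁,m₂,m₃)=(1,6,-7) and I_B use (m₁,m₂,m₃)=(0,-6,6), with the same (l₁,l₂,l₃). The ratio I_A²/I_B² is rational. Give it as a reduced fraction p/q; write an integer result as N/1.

1/28

Shared (l₁,l₂,l₃)=(1,8,7): N and (l;000)² cancel in I_A²/I_B².
A: Δ = 2!·0!·14!/17! = 1/2040; Racah Σ t=0..0: t=0:+1/174356582400 = 1/174356582400; ⇒ 3j(1 8 7; 1 6 -7)² = 1/2040, sgn +1
B: Δ = 2!·0!·14!/17! = 1/2040; Racah Σ t=1..1: t=1:−1/6227020800 = -1/6227020800; ⇒ 3j(1 8 7; 0 -6 6)² = 7/510, sgn +1
I_A²/I_B² = (1/2040)/(7/510) = 1/28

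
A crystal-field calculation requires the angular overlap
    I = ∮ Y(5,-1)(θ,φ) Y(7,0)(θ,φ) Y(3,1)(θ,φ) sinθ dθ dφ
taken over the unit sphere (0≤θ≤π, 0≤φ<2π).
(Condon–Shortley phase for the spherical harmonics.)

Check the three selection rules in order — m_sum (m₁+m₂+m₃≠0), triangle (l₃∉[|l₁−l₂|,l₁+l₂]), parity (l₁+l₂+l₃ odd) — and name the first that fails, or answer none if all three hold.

parity

m₁+m₂+m₃ = -1 + 0 + 1 = 0  ✓
triangle: |5−7|=2 ≤ l₃=3 ≤ 5+7=12  ✓
parity: l₁+l₂+l₃ = 15 is odd  ✗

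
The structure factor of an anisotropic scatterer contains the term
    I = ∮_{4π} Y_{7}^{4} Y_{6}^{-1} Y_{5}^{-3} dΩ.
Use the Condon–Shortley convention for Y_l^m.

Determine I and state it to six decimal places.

-0.099902

Rules hold: Σm=0, L=18 even, 1≤5≤13.
N = 15·13·11 = 2145
Δ = 8!·6!·4!/19! = 1/174594420
Racah Σ t=2..6: t=2:+1/4147200 t=3:−1/207360 t=4:+1/82944 t=5:−1/207360 t=6:+1/4147200 = 1/345600
⇒ 3j(7 6 5; 0 0 0)² = 420/46189, sgn -1
Racah Σ t=1..3: t=1:−1/5806080 t=2:+1/1036800 t=3:−1/2073600 = 1/3225600
⇒ 3j(7 6 5; 4 -1 -3)² = 27/4199, sgn +1
4πI² = N·(3j₀)²·(3jₘ)² = 170100/1356277
I = -1·√(0.125417/4π) = -0.09990173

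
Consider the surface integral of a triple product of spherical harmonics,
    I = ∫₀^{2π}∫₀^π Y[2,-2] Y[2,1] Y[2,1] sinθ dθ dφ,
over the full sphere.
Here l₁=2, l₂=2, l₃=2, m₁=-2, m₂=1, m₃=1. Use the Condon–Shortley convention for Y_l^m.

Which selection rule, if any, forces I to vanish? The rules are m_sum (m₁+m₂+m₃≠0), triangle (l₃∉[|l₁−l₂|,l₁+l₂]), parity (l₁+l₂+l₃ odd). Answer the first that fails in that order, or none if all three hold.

none

Σmᵢ = 0  ✓
l₃∈[|l₁−l₂|,l₁+l₂]=[0,4], have l₃=2  ✓
Σlᵢ = 6 ⇒ even  ✓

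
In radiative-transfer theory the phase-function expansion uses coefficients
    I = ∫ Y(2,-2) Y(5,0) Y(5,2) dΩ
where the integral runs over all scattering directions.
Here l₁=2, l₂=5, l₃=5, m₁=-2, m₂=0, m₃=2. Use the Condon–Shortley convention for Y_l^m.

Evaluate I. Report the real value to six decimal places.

Checks pass: Σm=0; 12 even; l₃=5∈[3,7].
(2·2+1)(2·5+1)(2·5+1) = 605
Δ: 2! 2! 8! / 13! → 1/38610
sum: t=0:+1/2880 t=1:−1/576 t=2:+1/2880 = -1/960
3j²(2 5 5; 0 0 0) = Δ·Π!·Σ² = 10/429  (sign +1)
sum: t=2:+1/2880 = 1/2880
3j²(2 5 5; -2 0 2) = Δ·Π!·Σ² = 14/429  (sign -1)
combine: 4πI² = 605·10/429·14/429 = 700/1521
take √, sign -1: I = -0.19137248

-0.191372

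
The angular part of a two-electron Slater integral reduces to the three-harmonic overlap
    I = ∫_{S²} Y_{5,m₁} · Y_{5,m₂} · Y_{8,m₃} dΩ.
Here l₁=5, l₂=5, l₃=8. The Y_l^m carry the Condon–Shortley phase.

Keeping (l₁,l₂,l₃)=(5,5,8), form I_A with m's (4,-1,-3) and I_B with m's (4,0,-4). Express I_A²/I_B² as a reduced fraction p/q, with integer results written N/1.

128/121

Shared (l₁,l₂,l₃)=(5,5,8): N and (l;000)² cancel in I_A²/I_B².
A: Δ = 2!·8!·8!/19! = 1/37413090; Racah Σ t=0..1: t=0:+1/5806080 t=1:−1/29030400 = 1/7257600; ⇒ 3j(5 5 8; 4 -1 -3)² = 64/4199, sgn -1
B: Δ = 2!·8!·8!/19! = 1/37413090; Racah Σ t=0..1: t=0:+1/7257600 t=1:−1/23224320 = 11/116121600; ⇒ 3j(5 5 8; 4 0 -4)² = 121/8398, sgn +1
I_A²/I_B² = (64/4199)/(121/8398) = 128/121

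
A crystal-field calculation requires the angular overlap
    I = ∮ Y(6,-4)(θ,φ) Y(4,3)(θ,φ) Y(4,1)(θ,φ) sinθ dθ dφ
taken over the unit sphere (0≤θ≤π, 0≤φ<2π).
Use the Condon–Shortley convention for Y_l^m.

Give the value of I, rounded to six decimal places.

m-sum 0 ✓  L=14 even ✓  2≤4≤10 ✓
Π(2lᵢ+1) = 13×9×9 = 1053
triangle coeff Δ(6,4,4) = 1/1261260
Σ_t [2,4]: t=2:+1/4608 t=3:−1/1296 t=4:+1/4608 = -7/20736
(3j)²=20/1287 [(6 4 4; 0 0 0)], sign=-1
Σ_t [5,6]: t=5:−1/28800 t=6:+1/34560 = -1/172800
(3j)²=1/1430 [(6 4 4; -4 3 1)], sign=+1
⇒ 4πI² = 18/1573
I = (-1)√(18/1573/(4π)) = -0.03017637

-0.030176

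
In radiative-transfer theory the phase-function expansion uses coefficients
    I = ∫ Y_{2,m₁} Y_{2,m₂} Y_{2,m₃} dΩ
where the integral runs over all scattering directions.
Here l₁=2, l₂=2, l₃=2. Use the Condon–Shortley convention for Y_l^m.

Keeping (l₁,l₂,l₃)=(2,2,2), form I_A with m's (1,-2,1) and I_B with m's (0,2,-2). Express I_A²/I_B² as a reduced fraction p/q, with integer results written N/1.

Shared (l₁,l₂,l₃)=(2,2,2): N and (l;000)² cancel in I_A²/I_B².
A: Δ = 2!·2!·2!/7! = 1/630; Racah Σ t=0..0: t=0:+1/4 = 1/4; ⇒ 3j(2 2 2; 1 -2 1)² = 3/35, sgn -1
B: Δ = 2!·2!·2!/7! = 1/630; Racah Σ t=2..2: t=2:+1/8 = 1/8; ⇒ 3j(2 2 2; 0 2 -2)² = 2/35, sgn +1
I_A²/I_B² = (3/35)/(2/35) = 3/2

3/2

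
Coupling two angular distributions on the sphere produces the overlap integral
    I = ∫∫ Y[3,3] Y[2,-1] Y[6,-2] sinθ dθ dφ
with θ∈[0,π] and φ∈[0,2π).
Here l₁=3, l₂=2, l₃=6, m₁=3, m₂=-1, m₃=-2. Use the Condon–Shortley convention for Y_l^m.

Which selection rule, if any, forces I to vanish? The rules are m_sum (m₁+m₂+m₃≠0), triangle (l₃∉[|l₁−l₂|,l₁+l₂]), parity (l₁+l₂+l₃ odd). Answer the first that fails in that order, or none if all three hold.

azimuthal sum: 3 − 1 − 2 = 0  ✓
1 ≤ 6 ≤ 5 (triangle on l)  ✗
L = 3 + 2 + 6 = 11 (odd)

triangle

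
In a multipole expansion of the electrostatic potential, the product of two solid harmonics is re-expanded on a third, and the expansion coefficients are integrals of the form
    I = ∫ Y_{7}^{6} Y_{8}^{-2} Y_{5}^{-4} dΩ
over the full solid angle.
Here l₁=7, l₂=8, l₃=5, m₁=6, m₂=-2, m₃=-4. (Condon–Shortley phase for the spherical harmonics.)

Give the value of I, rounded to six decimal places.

0.100271

m-sum 0 ✓  L=20 even ✓  1≤5≤15 ✓
Π(2lᵢ+1) = 15×17×11 = 2805
triangle coeff Δ(7,8,5) = 1/814773960
Σ_t [3,7]: t=3:−1/87091200 t=4:+1/4976640 t=5:−1/2073600 t=6:+1/4976640 t=7:−1/87091200 = -1/9676800
(3j)²=360/46189 [(7 8 5; 0 0 0)], sign=+1
Σ_t [0,1]: t=0:+1/15676416000 t=1:−1/1045094400 = -1/1119744000
(3j)²=28/4845 [(7 8 5; 6 -2 -4)], sign=+1
⇒ 4πI² = 10080/79781
I = (+1)√(10080/79781/(4π)) = 0.10027106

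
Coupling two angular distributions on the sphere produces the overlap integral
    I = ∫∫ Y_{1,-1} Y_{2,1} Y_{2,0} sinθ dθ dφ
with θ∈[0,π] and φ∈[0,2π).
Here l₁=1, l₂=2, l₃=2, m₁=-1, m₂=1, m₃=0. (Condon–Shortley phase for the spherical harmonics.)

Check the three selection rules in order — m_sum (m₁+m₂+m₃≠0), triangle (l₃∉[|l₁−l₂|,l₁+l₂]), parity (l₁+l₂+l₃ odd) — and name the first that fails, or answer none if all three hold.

parity

m₁+m₂+m₃ = -1 + 1 + 0 = 0  ✓
triangle: |1−2|=1 ≤ l₃=2 ≤ 1+2=3  ✓
parity: l₁+l₂+l₃ = 5 is odd  ✗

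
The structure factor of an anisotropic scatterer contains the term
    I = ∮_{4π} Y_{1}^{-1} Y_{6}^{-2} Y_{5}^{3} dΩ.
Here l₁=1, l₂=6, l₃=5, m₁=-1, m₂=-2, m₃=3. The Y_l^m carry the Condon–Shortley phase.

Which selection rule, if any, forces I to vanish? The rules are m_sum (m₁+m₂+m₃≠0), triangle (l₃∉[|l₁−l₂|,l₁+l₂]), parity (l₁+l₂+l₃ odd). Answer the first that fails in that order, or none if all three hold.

azimuthal sum: -1 − 2 + 3 = 0  ✓
5 ≤ 5 ≤ 7 (triangle on l)  ✓
L = 1 + 6 + 5 = 12 (even)  ✓

none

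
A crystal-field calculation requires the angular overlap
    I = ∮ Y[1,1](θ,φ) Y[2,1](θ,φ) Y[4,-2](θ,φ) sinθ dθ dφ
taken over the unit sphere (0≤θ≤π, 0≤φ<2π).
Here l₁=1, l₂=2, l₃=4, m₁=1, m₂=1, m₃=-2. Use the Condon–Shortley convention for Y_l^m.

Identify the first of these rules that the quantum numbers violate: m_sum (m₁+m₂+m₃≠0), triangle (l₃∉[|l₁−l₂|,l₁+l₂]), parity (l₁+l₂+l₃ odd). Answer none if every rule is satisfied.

m₁+m₂+m₃ = 1 + 1 − 2 = 0  ✓
triangle: |1−2|=1 ≤ l₃=4 ≤ 1+2=3  ✗
parity: l₁+l₂+l₃ = 7 is odd

triangle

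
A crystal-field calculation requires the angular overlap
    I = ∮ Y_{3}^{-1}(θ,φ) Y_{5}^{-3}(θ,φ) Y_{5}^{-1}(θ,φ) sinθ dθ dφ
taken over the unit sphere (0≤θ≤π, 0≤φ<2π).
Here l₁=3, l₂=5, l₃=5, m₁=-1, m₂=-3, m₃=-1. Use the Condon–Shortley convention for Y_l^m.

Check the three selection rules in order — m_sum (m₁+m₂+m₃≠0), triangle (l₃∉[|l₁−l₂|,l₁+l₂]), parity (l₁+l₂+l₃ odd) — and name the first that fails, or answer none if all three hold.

m₁+m₂+m₃ = -1 − 3 − 1 = -5  ✗
triangle: |3−5|=2 ≤ l₃=5 ≤ 3+5=8
parity: l₁+l₂+l₃ = 13 is odd

m_sum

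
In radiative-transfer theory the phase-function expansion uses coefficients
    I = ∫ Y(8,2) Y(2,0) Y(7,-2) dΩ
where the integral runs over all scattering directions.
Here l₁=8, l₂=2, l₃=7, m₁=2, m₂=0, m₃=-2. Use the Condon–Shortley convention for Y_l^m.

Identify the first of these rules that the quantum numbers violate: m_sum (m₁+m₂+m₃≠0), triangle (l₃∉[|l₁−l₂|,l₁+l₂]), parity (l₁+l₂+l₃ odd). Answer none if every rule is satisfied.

parity

azimuthal sum: 2 + 0 − 2 = 0  ✓
6 ≤ 7 ≤ 10 (triangle on l)  ✓
L = 8 + 2 + 7 = 17 (odd)  ✗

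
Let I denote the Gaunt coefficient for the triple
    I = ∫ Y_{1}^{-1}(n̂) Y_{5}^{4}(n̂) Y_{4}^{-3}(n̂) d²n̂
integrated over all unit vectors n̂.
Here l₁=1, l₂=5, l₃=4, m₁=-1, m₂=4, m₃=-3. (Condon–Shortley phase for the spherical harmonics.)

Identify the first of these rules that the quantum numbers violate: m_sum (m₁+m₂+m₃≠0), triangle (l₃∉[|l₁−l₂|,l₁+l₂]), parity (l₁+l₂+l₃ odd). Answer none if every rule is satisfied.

none

m₁+m₂+m₃ = -1 + 4 − 3 = 0  ✓
triangle: |1−5|=4 ≤ l₃=4 ≤ 1+5=6  ✓
parity: l₁+l₂+l₃ = 10 is even  ✓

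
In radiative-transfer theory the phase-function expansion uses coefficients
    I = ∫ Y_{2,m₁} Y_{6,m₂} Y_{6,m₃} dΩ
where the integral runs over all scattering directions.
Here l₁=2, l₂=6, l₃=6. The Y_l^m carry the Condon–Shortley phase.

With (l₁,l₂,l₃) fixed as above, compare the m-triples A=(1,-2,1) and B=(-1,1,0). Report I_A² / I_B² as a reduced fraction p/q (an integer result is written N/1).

60/7

l's match ⇒ only the (l;m) 3-j factors differ between A and B.
A: triangle coeff Δ(2,6,6) = 1/90090; Σ_t [0,1]: t=0:+1/34560 t=1:−1/60480 = 1/80640; (3j)²=6/1001 [(2 6 6; 1 -2 1)], sign=-1
B: triangle coeff Δ(2,6,6) = 1/90090; Σ_t [1,2]: t=1:−1/34560 t=2:+1/28800 = 1/172800; (3j)²=1/1430 [(2 6 6; -1 1 0)], sign=+1
I_A²/I_B² = (6/1001)/(1/1430) = 60/7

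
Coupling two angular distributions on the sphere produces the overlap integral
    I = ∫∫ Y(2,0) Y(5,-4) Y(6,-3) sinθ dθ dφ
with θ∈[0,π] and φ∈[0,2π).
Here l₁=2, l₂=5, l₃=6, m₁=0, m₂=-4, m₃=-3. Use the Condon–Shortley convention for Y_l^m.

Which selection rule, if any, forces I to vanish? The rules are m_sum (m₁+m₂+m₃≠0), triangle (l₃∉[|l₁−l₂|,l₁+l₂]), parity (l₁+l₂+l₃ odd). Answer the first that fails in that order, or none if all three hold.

Σmᵢ = -7  ✗
l₃∈[|l₁−l₂|,l₁+l₂]=[3,7], have l₃=6
Σlᵢ = 13 ⇒ odd

m_sum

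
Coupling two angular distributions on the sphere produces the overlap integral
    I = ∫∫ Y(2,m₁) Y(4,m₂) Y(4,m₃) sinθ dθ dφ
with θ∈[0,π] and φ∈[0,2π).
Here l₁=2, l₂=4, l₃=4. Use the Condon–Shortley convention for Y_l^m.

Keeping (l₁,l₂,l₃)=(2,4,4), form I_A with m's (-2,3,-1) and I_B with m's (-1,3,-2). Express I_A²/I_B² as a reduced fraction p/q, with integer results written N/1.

l's match ⇒ only the (l;m) 3-j factors differ between A and B.
A: triangle coeff Δ(2,4,4) = 1/13860; Σ_t [2,2]: t=2:+1/480 = 1/480; (3j)²=3/110 [(2 4 4; -2 3 -1)], sign=-1
B: triangle coeff Δ(2,4,4) = 1/13860; Σ_t [1,2]: t=1:−1/1440 t=2:+1/240 = 1/288; (3j)²=5/132 [(2 4 4; -1 3 -2)], sign=+1
I_A²/I_B² = (3/110)/(5/132) = 18/25

18/25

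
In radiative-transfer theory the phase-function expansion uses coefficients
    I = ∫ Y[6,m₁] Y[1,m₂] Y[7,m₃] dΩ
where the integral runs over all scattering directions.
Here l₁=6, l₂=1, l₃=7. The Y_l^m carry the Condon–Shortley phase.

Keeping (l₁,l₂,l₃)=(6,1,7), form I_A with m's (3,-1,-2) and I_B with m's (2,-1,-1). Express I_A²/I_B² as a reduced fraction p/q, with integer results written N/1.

Shared (l₁,l₂,l₃)=(6,1,7): N and (l;000)² cancel in I_A²/I_B².
A: Δ = 0!·12!·2!/15! = 1/1365; Racah Σ t=0..0: t=0:+1/4354560 = 1/4354560; ⇒ 3j(6 1 7; 3 -1 -2)² = 2/273, sgn -1
B: Δ = 0!·12!·2!/15! = 1/1365; Racah Σ t=0..0: t=0:+1/1935360 = 1/1935360; ⇒ 3j(6 1 7; 2 -1 -1)² = 1/91, sgn +1
I_A²/I_B² = (2/273)/(1/91) = 2/3

2/3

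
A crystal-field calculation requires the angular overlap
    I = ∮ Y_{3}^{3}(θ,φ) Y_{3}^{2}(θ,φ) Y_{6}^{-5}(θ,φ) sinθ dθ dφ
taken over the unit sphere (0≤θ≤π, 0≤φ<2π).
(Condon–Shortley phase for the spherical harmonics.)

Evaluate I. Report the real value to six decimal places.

Checks pass: Σm=0; 12 even; l₃=6∈[0,6].
(2·3+1)(2·3+1)(2·6+1) = 637
Δ: 0! 6! 6! / 13! → 1/12012
sum: t=0:+1/1296 = 1/1296
3j²(3 3 6; 0 0 0) = Δ·Π!·Σ² = 100/3003  (sign +1)
sum: t=0:+1/86400 = 1/86400
3j²(3 3 6; 3 2 -5) = Δ·Π!·Σ² = 1/26  (sign -1)
combine: 4πI² = 637·100/3003·1/26 = 350/429
take √, sign -1: I = -0.25480060

-0.254801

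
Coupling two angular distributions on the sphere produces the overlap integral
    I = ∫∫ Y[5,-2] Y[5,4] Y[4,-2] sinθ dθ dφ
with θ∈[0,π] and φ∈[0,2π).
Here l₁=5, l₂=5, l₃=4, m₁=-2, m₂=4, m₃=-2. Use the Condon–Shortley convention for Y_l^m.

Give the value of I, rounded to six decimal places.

Checks pass: Σm=0; 14 even; l₃=4∈[0,10].
(2·5+1)(2·5+1)(2·4+1) = 1089
Δ: 6! 4! 4! / 15! → 1/3153150
sum: t=1:−1/69120 t=2:+1/1728 t=3:−1/576 t=4:+1/1728 t=5:−1/69120 = -7/11520
3j²(5 5 4; 0 0 0) = Δ·Π!·Σ² = 2/143  (sign -1)
sum: t=5:−1/11520 t=6:+1/25920 = -1/20736
3j²(5 5 4; -2 4 -2) = Δ·Π!·Σ² = 5/429  (sign -1)
combine: 4πI² = 1089·2/143·5/429 = 30/169
take √, sign +1: I = 0.11885360

0.118854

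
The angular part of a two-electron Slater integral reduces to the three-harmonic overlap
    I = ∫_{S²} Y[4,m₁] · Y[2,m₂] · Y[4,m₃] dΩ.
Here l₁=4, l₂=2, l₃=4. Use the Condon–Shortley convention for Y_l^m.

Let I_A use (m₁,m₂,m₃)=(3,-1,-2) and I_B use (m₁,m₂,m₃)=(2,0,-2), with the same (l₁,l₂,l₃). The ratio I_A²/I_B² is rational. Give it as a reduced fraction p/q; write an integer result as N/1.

l's match ⇒ only the (l;m) 3-j factors differ between A and B.
A: triangle coeff Δ(4,2,4) = 1/13860; Σ_t [0,1]: t=0:+1/240 t=1:−1/1440 = 1/288; (3j)²=5/132 [(4 2 4; 3 -1 -2)], sign=+1
B: triangle coeff Δ(4,2,4) = 1/13860; Σ_t [0,2]: t=0:+1/192 t=1:−1/120 t=2:+1/2880 = -1/360; (3j)²=16/3465 [(4 2 4; 2 0 -2)], sign=-1
I_A²/I_B² = (5/132)/(16/3465) = 525/64

525/64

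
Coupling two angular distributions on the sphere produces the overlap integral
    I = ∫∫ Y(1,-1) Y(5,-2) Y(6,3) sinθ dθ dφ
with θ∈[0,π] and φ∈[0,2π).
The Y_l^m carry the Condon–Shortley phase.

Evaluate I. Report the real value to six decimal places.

Rules hold: Σm=0, L=12 even, 4≤6≤6.
N = 3·11·13 = 429
Δ = 0!·2!·10!/13! = 1/858
Racah Σ t=0..0: t=0:+1/14400 = 1/14400
⇒ 3j(1 5 6; 0 0 0)² = 6/143, sgn +1
Racah Σ t=0..0: t=0:+1/60480 = 1/60480
⇒ 3j(1 5 6; -1 -2 3)² = 6/143, sgn -1
4πI² = N·(3j₀)²·(3jₘ)² = 108/143
I = -1·√(0.755245/4π) = -0.24515397

-0.245154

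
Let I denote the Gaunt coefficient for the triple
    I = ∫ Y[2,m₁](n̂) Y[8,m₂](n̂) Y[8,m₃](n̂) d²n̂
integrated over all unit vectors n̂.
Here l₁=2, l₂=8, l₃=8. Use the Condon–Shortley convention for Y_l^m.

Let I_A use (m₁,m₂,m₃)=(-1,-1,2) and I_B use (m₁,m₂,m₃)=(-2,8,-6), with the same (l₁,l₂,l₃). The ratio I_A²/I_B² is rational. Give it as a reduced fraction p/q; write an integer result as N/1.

l's match ⇒ only the (l;m) 3-j factors differ between A and B.
A: triangle coeff Δ(2,8,8) = 1/348840; Σ_t [1,2]: t=1:−1/58060800 t=2:+1/87091200 = -1/174182400; (3j)²=7/2584 [(2 8 8; -1 -1 2)], sign=-1
B: triangle coeff Δ(2,8,8) = 1/348840; Σ_t [2,2]: t=2:+1/348713164800 = 1/348713164800; (3j)²=2/969 [(2 8 8; -2 8 -6)], sign=+1
I_A²/I_B² = (7/2584)/(2/969) = 21/16

21/16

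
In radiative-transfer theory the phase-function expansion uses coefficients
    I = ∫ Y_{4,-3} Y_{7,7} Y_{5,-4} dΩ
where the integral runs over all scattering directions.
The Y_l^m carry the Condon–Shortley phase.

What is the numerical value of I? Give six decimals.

-0.216112

m-sum 0 ✓  L=16 even ✓  3≤5≤11 ✓
Π(2lᵢ+1) = 9×15×11 = 1485
triangle coeff Δ(4,7,5) = 1/6126120
Σ_t [2,4]: t=2:+1/69120 t=3:−1/20736 t=4:+1/69120 = -1/51840
(3j)²=280/21879 [(4 7 5; 0 0 0)], sign=+1
Σ_t [6,6]: t=6:+1/29030400 = 1/29030400
(3j)²=21/680 [(4 7 5; -3 7 -4)], sign=-1
⇒ 4πI² = 2205/3757
I = (-1)√(2205/3757/(4π)) = -0.21611194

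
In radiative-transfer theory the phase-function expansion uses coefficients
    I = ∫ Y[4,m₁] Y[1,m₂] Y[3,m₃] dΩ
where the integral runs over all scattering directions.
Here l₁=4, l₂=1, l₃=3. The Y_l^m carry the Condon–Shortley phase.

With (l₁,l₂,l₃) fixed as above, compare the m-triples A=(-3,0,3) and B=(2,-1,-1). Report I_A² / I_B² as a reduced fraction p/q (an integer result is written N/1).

Same 4,1,3: normalisation and zero-m 3j drop out of the ratio.
A: Δ: 2! 6! 0! / 9! → 1/252; sum: t=1:−1/720 = -1/720; 3j²(4 1 3; -3 0 3) = Δ·Π!·Σ² = 1/36  (sign -1)
B: Δ: 2! 6! 0! / 9! → 1/252; sum: t=0:+1/96 = 1/96; 3j²(4 1 3; 2 -1 -1) = Δ·Π!·Σ² = 5/84  (sign +1)
I_A²/I_B² = (1/36)/(5/84) = 7/15

7/15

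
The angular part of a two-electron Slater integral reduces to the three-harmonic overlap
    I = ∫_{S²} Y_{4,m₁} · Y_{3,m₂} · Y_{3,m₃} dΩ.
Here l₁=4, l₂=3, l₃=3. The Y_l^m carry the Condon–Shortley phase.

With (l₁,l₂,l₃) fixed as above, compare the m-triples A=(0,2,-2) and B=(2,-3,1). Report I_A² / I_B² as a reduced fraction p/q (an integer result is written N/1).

49/54

Shared (l₁,l₂,l₃)=(4,3,3): N and (l;000)² cancel in I_A²/I_B².
A: Δ = 4!·4!·2!/11! = 1/34650; Racah Σ t=3..4: t=3:−1/72 t=4:+1/576 = -7/576; ⇒ 3j(4 3 3; 0 2 -2)² = 7/198, sgn +1
B: Δ = 4!·4!·2!/11! = 1/34650; Racah Σ t=0..0: t=0:+1/192 = 1/192; ⇒ 3j(4 3 3; 2 -3 1)² = 3/77, sgn +1
I_A²/I_B² = (7/198)/(3/77) = 49/54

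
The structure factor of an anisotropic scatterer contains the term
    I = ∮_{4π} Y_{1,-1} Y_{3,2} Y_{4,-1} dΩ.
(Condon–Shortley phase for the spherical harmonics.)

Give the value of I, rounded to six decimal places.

Rules hold: Σm=0, L=8 even, 2≤4≤4.
N = 3·7·9 = 189
Δ = 0!·2!·6!/9! = 1/252
Racah Σ t=0..0: t=0:+1/36 = 1/36
⇒ 3j(1 3 4; 0 0 0)² = 4/63, sgn +1
Racah Σ t=0..0: t=0:+1/240 = 1/240
⇒ 3j(1 3 4; -1 2 -1)² = 1/84, sgn -1
4πI² = N·(3j₀)²·(3jₘ)² = 1/7
I = -1·√(0.142857/4π) = -0.10662181

-0.106622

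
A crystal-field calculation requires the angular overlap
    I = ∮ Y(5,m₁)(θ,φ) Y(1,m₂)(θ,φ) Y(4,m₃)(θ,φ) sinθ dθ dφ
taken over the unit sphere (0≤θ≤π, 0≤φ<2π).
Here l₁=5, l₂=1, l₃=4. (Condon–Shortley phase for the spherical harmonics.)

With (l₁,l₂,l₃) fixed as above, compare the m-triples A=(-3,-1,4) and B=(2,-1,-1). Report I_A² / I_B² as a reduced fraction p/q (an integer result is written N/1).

l's match ⇒ only the (l;m) 3-j factors differ between A and B.
A: triangle coeff Δ(5,1,4) = 1/495; Σ_t [0,0]: t=0:+1/80640 = 1/80640; (3j)²=1/495 [(5 1 4; -3 -1 4)], sign=+1
B: triangle coeff Δ(5,1,4) = 1/495; Σ_t [0,0]: t=0:+1/1440 = 1/1440; (3j)²=7/165 [(5 1 4; 2 -1 -1)], sign=-1
I_A²/I_B² = (1/495)/(7/165) = 1/21

1/21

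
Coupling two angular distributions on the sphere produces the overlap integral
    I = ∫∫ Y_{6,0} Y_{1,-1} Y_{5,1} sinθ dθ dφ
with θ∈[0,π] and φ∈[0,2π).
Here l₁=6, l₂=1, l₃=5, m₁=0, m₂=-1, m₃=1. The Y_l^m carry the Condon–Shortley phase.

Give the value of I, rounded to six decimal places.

m-sum 0 ✓  L=12 even ✓  5≤5≤7 ✓
Π(2lᵢ+1) = 13×3×11 = 429
triangle coeff Δ(6,1,5) = 1/858
Σ_t [1,1]: t=1:−1/14400 = -1/14400
(3j)²=6/143 [(6 1 5; 0 0 0)], sign=+1
Σ_t [0,0]: t=0:+1/34560 = 1/34560
(3j)²=5/286 [(6 1 5; 0 -1 1)], sign=+1
⇒ 4πI² = 45/143
I = (+1)√(45/143/(4π)) = 0.15824621

0.158246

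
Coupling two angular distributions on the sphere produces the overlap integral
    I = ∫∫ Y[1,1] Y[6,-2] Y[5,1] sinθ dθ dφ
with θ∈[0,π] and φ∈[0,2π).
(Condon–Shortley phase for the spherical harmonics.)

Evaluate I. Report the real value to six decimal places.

Checks pass: Σm=0; 12 even; l₃=5∈[5,7].
(2·1+1)(2·6+1)(2·5+1) = 429
Δ: 2! 0! 10! / 13! → 1/858
sum: t=1:−1/14400 = -1/14400
3j²(1 6 5; 0 0 0) = Δ·Π!·Σ² = 6/143  (sign +1)
sum: t=0:+1/34560 = 1/34560
3j²(1 6 5; 1 -2 1) = Δ·Π!·Σ² = 14/429  (sign +1)
combine: 4πI² = 429·6/143·14/429 = 84/143
take √, sign +1: I = 0.21620548

0.216205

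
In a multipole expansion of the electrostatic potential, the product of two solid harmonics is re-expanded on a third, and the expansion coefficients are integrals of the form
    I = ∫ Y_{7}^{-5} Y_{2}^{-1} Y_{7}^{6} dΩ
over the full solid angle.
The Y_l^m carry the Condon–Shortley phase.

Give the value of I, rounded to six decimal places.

0.196071

Rules hold: Σm=0, L=16 even, 5≤7≤9.
N = 15·5·15 = 1125
Δ = 2!·12!·2!/17! = 1/185640
Racah Σ t=0..2: t=0:+1/2419200 t=1:−1/518400 t=2:+1/2419200 = -1/907200
⇒ 3j(7 2 7; 0 0 0)² = 56/3315, sgn +1
Racah Σ t=0..1: t=0:+1/958003200 t=1:−1/79833600 = -1/87091200
⇒ 3j(7 2 7; -5 -1 6)² = 121/4760, sgn +1
4πI² = N·(3j₀)²·(3jₘ)² = 1815/3757
I = +1·√(0.483098/4π) = 0.19607074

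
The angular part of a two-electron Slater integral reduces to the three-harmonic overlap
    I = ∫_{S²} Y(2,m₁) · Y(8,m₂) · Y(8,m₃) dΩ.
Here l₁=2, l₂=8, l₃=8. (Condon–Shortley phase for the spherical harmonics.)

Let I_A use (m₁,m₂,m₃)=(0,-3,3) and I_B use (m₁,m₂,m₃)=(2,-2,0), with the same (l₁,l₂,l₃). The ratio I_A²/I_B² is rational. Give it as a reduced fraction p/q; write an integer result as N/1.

Same 2,8,8: normalisation and zero-m 3j drop out of the ratio.
A: Δ: 2! 2! 14! / 19! → 1/348840; sum: t=0:+1/174182400 t=1:−1/87091200 t=2:+1/958003200 = -1/212889600; 3j²(2 8 8; 0 -3 3) = Δ·Π!·Σ² = 15/2584  (sign +1)
B: Δ: 2! 2! 14! / 19! → 1/348840; sum: t=0:+1/116121600 = 1/116121600; 3j²(2 8 8; 2 -2 0) = Δ·Π!·Σ² = 7/323  (sign +1)
I_A²/I_B² = (15/2584)/(7/323) = 15/56

15/56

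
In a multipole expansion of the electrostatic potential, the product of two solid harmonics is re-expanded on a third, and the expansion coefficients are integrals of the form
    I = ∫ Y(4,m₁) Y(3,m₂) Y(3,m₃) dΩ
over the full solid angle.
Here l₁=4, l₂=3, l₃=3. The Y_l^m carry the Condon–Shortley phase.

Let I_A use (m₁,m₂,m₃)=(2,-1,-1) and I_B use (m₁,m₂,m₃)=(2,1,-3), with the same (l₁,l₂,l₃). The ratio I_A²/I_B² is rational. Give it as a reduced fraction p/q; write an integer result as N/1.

Same 4,3,3: normalisation and zero-m 3j drop out of the ratio.
A: Δ: 4! 4! 2! / 11! → 1/34650; sum: t=0:+1/192 t=1:−1/36 t=2:+1/192 = -5/288; 3j²(4 3 3; 2 -1 -1) = Δ·Π!·Σ² = 20/693  (sign -1)
B: Δ: 4! 4! 2! / 11! → 1/34650; sum: t=2:+1/192 = 1/192; 3j²(4 3 3; 2 1 -3) = Δ·Π!·Σ² = 3/77  (sign +1)
I_A²/I_B² = (20/693)/(3/77) = 20/27

20/27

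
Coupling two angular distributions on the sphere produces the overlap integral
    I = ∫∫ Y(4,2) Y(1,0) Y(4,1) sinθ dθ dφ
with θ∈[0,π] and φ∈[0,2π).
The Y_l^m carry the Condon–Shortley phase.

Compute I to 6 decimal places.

Σmᵢ = 3 ≠ 0, so the φ-integral vanishes; I = 0

0.000000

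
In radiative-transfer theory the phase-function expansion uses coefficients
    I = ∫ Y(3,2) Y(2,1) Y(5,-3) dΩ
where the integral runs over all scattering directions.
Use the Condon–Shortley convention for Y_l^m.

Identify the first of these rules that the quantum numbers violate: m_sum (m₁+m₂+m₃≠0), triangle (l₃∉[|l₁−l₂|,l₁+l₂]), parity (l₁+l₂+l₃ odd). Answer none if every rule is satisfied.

none

azimuthal sum: 2 + 1 − 3 = 0  ✓
1 ≤ 5 ≤ 5 (triangle on l)  ✓
L = 3 + 2 + 5 = 10 (even)  ✓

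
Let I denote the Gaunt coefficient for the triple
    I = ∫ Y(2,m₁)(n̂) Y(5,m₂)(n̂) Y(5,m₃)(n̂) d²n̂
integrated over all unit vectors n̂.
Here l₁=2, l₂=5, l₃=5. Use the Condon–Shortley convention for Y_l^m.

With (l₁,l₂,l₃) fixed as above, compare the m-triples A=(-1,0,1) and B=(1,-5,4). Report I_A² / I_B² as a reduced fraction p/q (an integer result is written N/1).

1/27

Same 2,5,5: normalisation and zero-m 3j drop out of the ratio.
A: Δ: 2! 2! 8! / 13! → 1/38610; sum: t=1:−1/1152 t=2:+1/1440 = -1/5760; 3j²(2 5 5; -1 0 1) = Δ·Π!·Σ² = 1/858  (sign -1)
B: Δ: 2! 2! 8! / 13! → 1/38610; sum: t=0:+1/80640 = 1/80640; 3j²(2 5 5; 1 -5 4) = Δ·Π!·Σ² = 9/286  (sign -1)
I_A²/I_B² = (1/858)/(9/286) = 1/27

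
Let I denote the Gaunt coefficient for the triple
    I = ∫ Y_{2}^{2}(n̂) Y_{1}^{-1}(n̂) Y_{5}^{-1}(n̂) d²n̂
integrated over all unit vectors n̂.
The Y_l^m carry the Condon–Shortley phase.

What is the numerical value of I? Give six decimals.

0.000000

|2−1|≤5≤2+1 violated ⇒ I = 0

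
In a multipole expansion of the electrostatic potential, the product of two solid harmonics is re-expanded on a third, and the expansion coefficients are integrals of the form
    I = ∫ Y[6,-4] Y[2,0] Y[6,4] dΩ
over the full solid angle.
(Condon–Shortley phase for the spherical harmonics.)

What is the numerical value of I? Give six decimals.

-0.022938

Rules hold: Σm=0, L=14 even, 4≤6≤8.
N = 13·5·13 = 845
Δ = 2!·10!·2!/15! = 1/90090
Racah Σ t=0..2: t=0:+1/69120 t=1:−1/14400 t=2:+1/69120 = -7/172800
⇒ 3j(6 2 6; 0 0 0)² = 14/715, sgn -1
Racah Σ t=0..2: t=0:+1/14515200 t=1:−1/362880 t=2:+1/322560 = 1/2419200
⇒ 3j(6 2 6; -4 0 4)² = 2/5005, sgn +1
4πI² = N·(3j₀)²·(3jₘ)² = 4/605
I = -1·√(0.00661157/4π) = -0.02293757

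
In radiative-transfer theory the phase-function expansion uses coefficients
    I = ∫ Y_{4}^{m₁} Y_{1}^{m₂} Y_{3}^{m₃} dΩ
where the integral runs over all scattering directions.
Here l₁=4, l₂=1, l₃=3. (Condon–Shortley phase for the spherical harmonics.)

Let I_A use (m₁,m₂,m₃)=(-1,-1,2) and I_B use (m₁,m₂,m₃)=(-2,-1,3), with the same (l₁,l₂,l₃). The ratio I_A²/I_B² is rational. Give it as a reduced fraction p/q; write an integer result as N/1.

l's match ⇒ only the (l;m) 3-j factors differ between A and B.
A: triangle coeff Δ(4,1,3) = 1/252; Σ_t [0,0]: t=0:+1/240 = 1/240; (3j)²=1/84 [(4 1 3; -1 -1 2)], sign=-1
B: triangle coeff Δ(4,1,3) = 1/252; Σ_t [0,0]: t=0:+1/1440 = 1/1440; (3j)²=1/252 [(4 1 3; -2 -1 3)], sign=+1
I_A²/I_B² = (1/84)/(1/252) = 3/1

3/1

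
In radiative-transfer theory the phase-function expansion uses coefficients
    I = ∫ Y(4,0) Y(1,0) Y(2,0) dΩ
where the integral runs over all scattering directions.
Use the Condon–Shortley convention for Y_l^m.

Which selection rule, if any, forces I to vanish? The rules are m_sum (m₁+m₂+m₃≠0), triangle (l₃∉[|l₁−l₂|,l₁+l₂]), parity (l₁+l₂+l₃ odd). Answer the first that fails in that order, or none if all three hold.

m₁+m₂+m₃ = 0 + 0 + 0 = 0  ✓
triangle: |4−1|=3 ≤ l₃=2 ≤ 4+1=5  ✗
parity: l₁+l₂+l₃ = 7 is odd

triangle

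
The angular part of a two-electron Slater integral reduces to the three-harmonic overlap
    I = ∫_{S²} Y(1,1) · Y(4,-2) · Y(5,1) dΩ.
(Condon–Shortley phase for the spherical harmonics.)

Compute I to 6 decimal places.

Checks pass: Σm=0; 10 even; l₃=5∈[3,5].
(2·1+1)(2·4+1)(2·5+1) = 297
Δ: 0! 2! 8! / 11! → 1/495
sum: t=0:+1/576 = 1/576
3j²(1 4 5; 0 0 0) = Δ·Π!·Σ² = 5/99  (sign -1)
sum: t=0:+1/2880 = 1/2880
3j²(1 4 5; 1 -2 1) = Δ·Π!·Σ² = 2/165  (sign +1)
combine: 4πI² = 297·5/99·2/165 = 2/11
take √, sign -1: I = -0.12028562

-0.120286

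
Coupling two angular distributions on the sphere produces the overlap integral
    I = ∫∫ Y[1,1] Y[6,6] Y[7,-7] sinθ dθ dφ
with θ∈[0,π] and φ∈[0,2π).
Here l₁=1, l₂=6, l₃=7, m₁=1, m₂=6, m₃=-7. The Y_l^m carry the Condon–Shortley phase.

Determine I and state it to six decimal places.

-0.333779

Rules hold: Σm=0, L=14 even, 5≤7≤7.
N = 3·13·15 = 585
Δ = 0!·2!·12!/15! = 1/1365
Racah Σ t=0..0: t=0:+1/518400 = 1/518400
⇒ 3j(1 6 7; 0 0 0)² = 7/195, sgn -1
Racah Σ t=0..0: t=0:+1/958003200 = 1/958003200
⇒ 3j(1 6 7; 1 6 -7)² = 1/15, sgn +1
4πI² = N·(3j₀)²·(3jₘ)² = 7/5
I = -1·√(1.4/4π) = -0.33377906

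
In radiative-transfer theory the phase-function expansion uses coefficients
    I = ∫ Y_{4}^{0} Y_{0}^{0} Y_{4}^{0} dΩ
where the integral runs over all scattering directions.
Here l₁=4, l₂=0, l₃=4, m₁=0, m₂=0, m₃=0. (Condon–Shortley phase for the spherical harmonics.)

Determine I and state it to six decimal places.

Rules hold: Σm=0, L=8 even, 4≤4≤4.
N = 9·1·9 = 81
Δ = 0!·8!·0!/9! = 1/9
Racah Σ t=0..0: t=0:+1/576 = 1/576
⇒ 3j(4 0 4; 0 0 0)² = 1/9, sgn +1
(m-triple is (0,0,0) — same symbol as above.)
4πI² = N·(3j₀)²·(3jₘ)² = 1/1
I = +1·√(1/4π) = 0.28209479

0.282095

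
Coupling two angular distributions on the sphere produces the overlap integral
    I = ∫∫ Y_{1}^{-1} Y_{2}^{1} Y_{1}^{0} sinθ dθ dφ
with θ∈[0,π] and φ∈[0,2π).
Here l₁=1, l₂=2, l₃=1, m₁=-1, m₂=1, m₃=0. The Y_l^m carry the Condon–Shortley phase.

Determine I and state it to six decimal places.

Rules hold: Σm=0, L=4 even, 1≤1≤3.
N = 3·5·3 = 45
Δ = 2!·0!·2!/5! = 1/30
Racah Σ t=1..1: t=1:−1/1 = -1/1
⇒ 3j(1 2 1; 0 0 0)² = 2/15, sgn +1
Racah Σ t=2..2: t=2:+1/2 = 1/2
⇒ 3j(1 2 1; -1 1 0)² = 1/10, sgn -1
4πI² = N·(3j₀)²·(3jₘ)² = 3/5
I = -1·√(0.6/4π) = -0.21850969

-0.218510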